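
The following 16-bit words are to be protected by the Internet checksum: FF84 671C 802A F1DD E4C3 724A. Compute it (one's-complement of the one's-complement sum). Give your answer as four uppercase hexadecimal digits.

D047

One's-complement addition (fold any carry out of bit 15 back into bit 0):
  0xFF84 + 0x671C = 0x166A0 → wrap carry → 0x66A1
  0x66A1 + 0x802A = 0x0E6CB
  0xE6CB + 0xF1DD = 0x1D8A8 → wrap carry → 0xD8A9
  0xD8A9 + 0xE4C3 = 0x1BD6C → wrap carry → 0xBD6D
  0xBD6D + 0x724A = 0x12FB7 → wrap carry → 0x2FB8
One's-complement sum = 0x2FB8.
Checksum = ~0x2FB8 & 0xFFFF = 0xD047.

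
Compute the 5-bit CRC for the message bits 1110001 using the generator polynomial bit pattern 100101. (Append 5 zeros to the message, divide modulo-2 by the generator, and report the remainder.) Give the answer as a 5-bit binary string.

01001

Append 5 zeros: 111000100000. Divide by 100101 (XOR where the leading bit is 1):
  pos 0: 111000 XOR 100101 = 011101
  pos 1: 111011 XOR 100101 = 011110
  pos 2: 111100 XOR 100101 = 011001
  pos 3: 110010 XOR 100101 = 010111
  pos 4: 101110 XOR 100101 = 001011
  pos 6: 101100 XOR 100101 = 001001
Remainder (last 5 bits) = 01001. This is the CRC / FCS.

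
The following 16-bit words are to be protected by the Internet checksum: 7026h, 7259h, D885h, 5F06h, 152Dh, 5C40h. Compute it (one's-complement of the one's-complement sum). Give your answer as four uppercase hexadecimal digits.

7486

One's-complement addition (fold any carry out of bit 15 back into bit 0):
  0x7026 + 0x7259 = 0x0E27F
  0xE27F + 0xD885 = 0x1BB04 → wrap carry → 0xBB05
  0xBB05 + 0x5F06 = 0x11A0B → wrap carry → 0x1A0C
  0x1A0C + 0x152D = 0x02F39
  0x2F39 + 0x5C40 = 0x08B79
One's-complement sum = 0x8B79.
Checksum = ~0x8B79 & 0xFFFF = 0x7486.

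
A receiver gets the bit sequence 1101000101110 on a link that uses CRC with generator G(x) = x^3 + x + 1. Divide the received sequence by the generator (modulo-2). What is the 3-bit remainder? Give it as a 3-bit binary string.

111

Modulo-2 division of 1101000101110 by 1011:
  pos 0: 1101 XOR 1011 = 0110
  pos 1: 1100 XOR 1011 = 0111
  pos 2: 1110 XOR 1011 = 0101
  pos 3: 1010 XOR 1011 = 0001
  pos 6: 1101 XOR 1011 = 0110
  pos 7: 1101 XOR 1011 = 0110
  pos 8: 1101 XOR 1011 = 0110
  pos 9: 1100 XOR 1011 = 0111
Remainder = 111 (nonzero — an error is detected).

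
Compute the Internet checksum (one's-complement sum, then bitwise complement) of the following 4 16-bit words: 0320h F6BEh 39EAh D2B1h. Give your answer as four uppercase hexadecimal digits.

One's-complement addition (fold any carry out of bit 15 back into bit 0):
  0x0320 + 0xF6BE = 0x0F9DE
  0xF9DE + 0x39EA = 0x133C8 → wrap carry → 0x33C9
  0x33C9 + 0xD2B1 = 0x1067A → wrap carry → 0x067B
One's-complement sum = 0x067B.
Checksum = ~0x067B & 0xFFFF = 0xF984.

F984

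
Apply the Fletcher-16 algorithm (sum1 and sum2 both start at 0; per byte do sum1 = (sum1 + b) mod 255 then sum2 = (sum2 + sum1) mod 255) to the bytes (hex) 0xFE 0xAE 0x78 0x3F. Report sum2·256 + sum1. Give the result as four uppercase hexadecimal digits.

3865

Running sums (mod 255):
  after byte 0 (0xFE): sum1=254, sum2=254
  after byte 1 (0xAE): sum1=173, sum2=172
  after byte 2 (0x78): sum1=38, sum2=210
  after byte 3 (0x3F): sum1=101, sum2=56
Checksum = sum2·256 + sum1 = 56·256 + 101 = 14437 = 0x3865.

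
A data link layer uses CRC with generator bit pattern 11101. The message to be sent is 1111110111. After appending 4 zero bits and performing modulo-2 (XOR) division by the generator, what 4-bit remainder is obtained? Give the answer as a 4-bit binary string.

Append 4 zeros: 11111101110000. Divide by 11101 (XOR where the leading bit is 1):
  pos 0: 11111 XOR 11101 = 00010
  pos 3: 10101 XOR 11101 = 01000
  pos 4: 10001 XOR 11101 = 01100
  pos 5: 11001 XOR 11101 = 00100
  pos 7: 10000 XOR 11101 = 01101
  pos 8: 11010 XOR 11101 = 00111
Remainder (last 4 bits) = 1110. This is the CRC / FCS.

1110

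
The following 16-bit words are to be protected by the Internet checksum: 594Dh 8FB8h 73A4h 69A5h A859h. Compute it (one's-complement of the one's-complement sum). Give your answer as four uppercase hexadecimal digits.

9156

One's-complement addition (fold any carry out of bit 15 back into bit 0):
  0x594D + 0x8FB8 = 0x0E905
  0xE905 + 0x73A4 = 0x15CA9 → wrap carry → 0x5CAA
  0x5CAA + 0x69A5 = 0x0C64F
  0xC64F + 0xA859 = 0x16EA8 → wrap carry → 0x6EA9
One's-complement sum = 0x6EA9.
Checksum = ~0x6EA9 & 0xFFFF = 0x9156.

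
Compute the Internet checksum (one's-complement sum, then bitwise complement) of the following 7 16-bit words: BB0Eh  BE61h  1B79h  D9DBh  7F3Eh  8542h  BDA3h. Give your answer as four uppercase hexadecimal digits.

One's-complement addition (fold any carry out of bit 15 back into bit 0):
  0xBB0E + 0xBE61 = 0x1796F → wrap carry → 0x7970
  0x7970 + 0x1B79 = 0x094E9
  0x94E9 + 0xD9DB = 0x16EC4 → wrap carry → 0x6EC5
  0x6EC5 + 0x7F3E = 0x0EE03
  0xEE03 + 0x8542 = 0x17345 → wrap carry → 0x7346
  0x7346 + 0xBDA3 = 0x130E9 → wrap carry → 0x30EA
One's-complement sum = 0x30EA.
Checksum = ~0x30EA & 0xFFFF = 0xCF15.

CF15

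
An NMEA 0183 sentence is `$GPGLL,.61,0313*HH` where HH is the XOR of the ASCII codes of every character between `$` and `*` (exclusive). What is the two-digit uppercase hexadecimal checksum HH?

78

XOR the ASCII codes of the payload characters:
  'G' = 0x47 → acc = 0x47
  'P' = 0x50 → acc = 0x17
  'G' = 0x47 → acc = 0x50
  'L' = 0x4C → acc = 0x1C
  'L' = 0x4C → acc = 0x50
  ',' = 0x2C → acc = 0x7C
  '.' = 0x2E → acc = 0x52
  '6' = 0x36 → acc = 0x64
  '1' = 0x31 → acc = 0x55
  ',' = 0x2C → acc = 0x79
  '0' = 0x30 → acc = 0x49
  '3' = 0x33 → acc = 0x7A
  '1' = 0x31 → acc = 0x4B
  '3' = 0x33 → acc = 0x78
Checksum = 0x78.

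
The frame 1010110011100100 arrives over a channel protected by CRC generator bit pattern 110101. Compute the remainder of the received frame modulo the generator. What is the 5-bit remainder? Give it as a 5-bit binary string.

00000

Modulo-2 division of 1010110011100100 by 110101:
  pos 0: 101011 XOR 110101 = 011110
  pos 1: 111100 XOR 110101 = 001001
  pos 3: 100101 XOR 110101 = 010000
  pos 4: 100001 XOR 110101 = 010100
  pos 5: 101001 XOR 110101 = 011100
  pos 6: 111000 XOR 110101 = 001101
  pos 8: 110101 XOR 110101 = 000000
Remainder = 00000 (zero — the frame passes the CRC check).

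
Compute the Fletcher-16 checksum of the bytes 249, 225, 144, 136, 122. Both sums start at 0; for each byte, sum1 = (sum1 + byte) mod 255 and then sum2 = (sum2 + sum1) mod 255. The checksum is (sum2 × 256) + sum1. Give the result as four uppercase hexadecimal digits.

Running sums (mod 255):
  after byte 0 (249): sum1=249, sum2=249
  after byte 1 (225): sum1=219, sum2=213
  after byte 2 (144): sum1=108, sum2=66
  after byte 3 (136): sum1=244, sum2=55
  after byte 4 (122): sum1=111, sum2=166
Checksum = sum2·256 + sum1 = 166·256 + 111 = 42607 = 0xA66F.

A66F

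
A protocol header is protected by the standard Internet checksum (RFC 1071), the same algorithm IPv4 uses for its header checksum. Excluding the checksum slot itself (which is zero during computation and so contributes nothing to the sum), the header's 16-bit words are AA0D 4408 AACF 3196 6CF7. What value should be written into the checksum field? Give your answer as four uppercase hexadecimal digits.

One's-complement addition (fold any carry out of bit 15 back into bit 0):
  0xAA0D + 0x4408 = 0x0EE15
  0xEE15 + 0xAACF = 0x198E4 → wrap carry → 0x98E5
  0x98E5 + 0x3196 = 0x0CA7B
  0xCA7B + 0x6CF7 = 0x13772 → wrap carry → 0x3773
One's-complement sum = 0x3773.
Checksum = ~0x3773 & 0xFFFF = 0xC88C.

C88C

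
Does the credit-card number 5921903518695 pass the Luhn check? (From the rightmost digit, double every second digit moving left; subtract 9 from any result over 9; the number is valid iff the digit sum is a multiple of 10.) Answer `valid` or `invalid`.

From the right, keep odd positions and double even positions (subtract 9 from any doubled value over 9):
  doubled (positions 2,4,...): 9 7 1 0 2 9 → sum 28
  kept (positions 1,3,...): 5 6 1 3 9 2 5 → sum 31
Total = 59.
59 mod 10 = 9, so the number is invalid.

invalid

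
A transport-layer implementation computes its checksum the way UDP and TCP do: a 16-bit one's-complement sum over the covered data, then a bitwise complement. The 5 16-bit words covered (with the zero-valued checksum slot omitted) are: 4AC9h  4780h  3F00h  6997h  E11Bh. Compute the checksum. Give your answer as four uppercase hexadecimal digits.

E402

One's-complement addition (fold any carry out of bit 15 back into bit 0):
  0x4AC9 + 0x4780 = 0x09249
  0x9249 + 0x3F00 = 0x0D149
  0xD149 + 0x6997 = 0x13AE0 → wrap carry → 0x3AE1
  0x3AE1 + 0xE11B = 0x11BFC → wrap carry → 0x1BFD
One's-complement sum = 0x1BFD.
Checksum = ~0x1BFD & 0xFFFF = 0xE402.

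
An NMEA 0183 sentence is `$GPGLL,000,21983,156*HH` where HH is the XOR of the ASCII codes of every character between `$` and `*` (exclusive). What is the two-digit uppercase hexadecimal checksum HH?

XOR the ASCII codes of the payload characters:
  'G' = 0x47 → acc = 0x47
  'P' = 0x50 → acc = 0x17
  'G' = 0x47 → acc = 0x50
  'L' = 0x4C → acc = 0x1C
  'L' = 0x4C → acc = 0x50
  ',' = 0x2C → acc = 0x7C
  '0' = 0x30 → acc = 0x4C
  '0' = 0x30 → acc = 0x7C
  '0' = 0x30 → acc = 0x4C
  ',' = 0x2C → acc = 0x60
  '2' = 0x32 → acc = 0x52
  '1' = 0x31 → acc = 0x63
  '9' = 0x39 → acc = 0x5A
  '8' = 0x38 → acc = 0x62
  '3' = 0x33 → acc = 0x51
  ',' = 0x2C → acc = 0x7D
  '1' = 0x31 → acc = 0x4C
  '5' = 0x35 → acc = 0x79
  '6' = 0x36 → acc = 0x4F
Checksum = 0x4F.

4F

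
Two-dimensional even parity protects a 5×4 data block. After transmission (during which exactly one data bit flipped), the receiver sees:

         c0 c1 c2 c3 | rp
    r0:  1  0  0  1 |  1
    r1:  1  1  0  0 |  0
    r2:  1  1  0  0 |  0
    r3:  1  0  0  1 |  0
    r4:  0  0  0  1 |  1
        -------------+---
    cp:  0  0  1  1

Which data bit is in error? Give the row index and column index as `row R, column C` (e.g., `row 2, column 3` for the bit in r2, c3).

Recompute each row's even parity and compare to rp:
  r0: data parity 0, sent rp 1 → mismatch
  r1: data parity 0, sent rp 0 → ok
  r2: data parity 0, sent rp 0 → ok
  r3: data parity 0, sent rp 0 → ok
  r4: data parity 1, sent rp 1 → ok
Recompute each column's even parity and compare to cp:
  c0: data parity 0, sent cp 0 → ok
  c1: data parity 0, sent cp 0 → ok
  c2: data parity 0, sent cp 1 → mismatch
  c3: data parity 1, sent cp 1 → ok
Exactly one row (r0) and one column (c2) fail → the flipped bit is at their intersection.

row 0, column 2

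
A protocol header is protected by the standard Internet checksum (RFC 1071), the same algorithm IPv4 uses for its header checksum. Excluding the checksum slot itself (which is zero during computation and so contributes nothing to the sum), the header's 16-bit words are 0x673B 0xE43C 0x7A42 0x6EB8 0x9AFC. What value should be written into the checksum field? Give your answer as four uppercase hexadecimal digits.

One's-complement addition (fold any carry out of bit 15 back into bit 0):
  0x673B + 0xE43C = 0x14B77 → wrap carry → 0x4B78
  0x4B78 + 0x7A42 = 0x0C5BA
  0xC5BA + 0x6EB8 = 0x13472 → wrap carry → 0x3473
  0x3473 + 0x9AFC = 0x0CF6F
One's-complement sum = 0xCF6F.
Checksum = ~0xCF6F & 0xFFFF = 0x3090.

3090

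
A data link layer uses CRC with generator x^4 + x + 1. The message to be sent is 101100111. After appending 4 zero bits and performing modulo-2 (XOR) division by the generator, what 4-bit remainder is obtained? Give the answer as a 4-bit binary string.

Append 4 zeros: 1011001110000. Divide by 10011 (XOR where the leading bit is 1):
  pos 0: 10110 XOR 10011 = 00101
  pos 2: 10101 XOR 10011 = 00110
  pos 4: 11011 XOR 10011 = 01000
  pos 5: 10000 XOR 10011 = 00011
  pos 8: 11000 XOR 10011 = 01011
Remainder (last 4 bits) = 1011. This is the CRC / FCS.

1011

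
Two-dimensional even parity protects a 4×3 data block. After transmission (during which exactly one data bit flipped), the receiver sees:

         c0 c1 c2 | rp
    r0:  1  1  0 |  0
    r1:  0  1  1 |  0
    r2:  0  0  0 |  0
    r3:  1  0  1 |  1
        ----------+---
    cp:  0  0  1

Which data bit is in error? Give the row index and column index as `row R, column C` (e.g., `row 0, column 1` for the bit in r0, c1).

row 3, column 2

Recompute each row's even parity and compare to rp:
  r0: data parity 0, sent rp 0 → ok
  r1: data parity 0, sent rp 0 → ok
  r2: data parity 0, sent rp 0 → ok
  r3: data parity 0, sent rp 1 → mismatch
Recompute each column's even parity and compare to cp:
  c0: data parity 0, sent cp 0 → ok
  c1: data parity 0, sent cp 0 → ok
  c2: data parity 0, sent cp 1 → mismatch
Exactly one row (r3) and one column (c2) fail → the flipped bit is at their intersection.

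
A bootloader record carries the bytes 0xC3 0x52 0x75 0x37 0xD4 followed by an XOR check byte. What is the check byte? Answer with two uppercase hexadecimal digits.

XOR the bytes together:
  start with 0xC3
  0xC3 ⊕ 0x52 = 0x91
  0x91 ⊕ 0x75 = 0xE4
  0xE4 ⊕ 0x37 = 0xD3
  0xD3 ⊕ 0xD4 = 0x07

07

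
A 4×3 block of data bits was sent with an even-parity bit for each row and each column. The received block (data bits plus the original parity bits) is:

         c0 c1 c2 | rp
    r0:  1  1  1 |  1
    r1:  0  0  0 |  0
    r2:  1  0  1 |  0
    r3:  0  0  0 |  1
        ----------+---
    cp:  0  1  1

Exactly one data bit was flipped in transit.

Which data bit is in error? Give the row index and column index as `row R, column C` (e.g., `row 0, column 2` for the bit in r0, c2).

Recompute each row's even parity and compare to rp:
  r0: data parity 1, sent rp 1 → ok
  r1: data parity 0, sent rp 0 → ok
  r2: data parity 0, sent rp 0 → ok
  r3: data parity 0, sent rp 1 → mismatch
Recompute each column's even parity and compare to cp:
  c0: data parity 0, sent cp 0 → ok
  c1: data parity 1, sent cp 1 → ok
  c2: data parity 0, sent cp 1 → mismatch
Exactly one row (r3) and one column (c2) fail → the flipped bit is at their intersection.

row 3, column 2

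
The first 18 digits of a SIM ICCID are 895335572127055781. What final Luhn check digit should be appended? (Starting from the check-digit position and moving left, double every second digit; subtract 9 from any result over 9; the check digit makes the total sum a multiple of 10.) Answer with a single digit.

6

Partial digits right→left: 1 8 7 5 5 0 7 2 1 2 7 5 5 3 3 5 9 8
Double every second digit counting from the check-digit position (so the 1st, 3rd, 5th, ... of the partial from the right).
  doubled (with −9 where >9): 2 5 1 5 2 5 1 6 9 → sum 36
  kept as-is: 8 5 0 2 2 5 3 5 8 → sum 38
Total = 36 + 38 = 74.
Check digit = (10 − (74 mod 10)) mod 10 = 6.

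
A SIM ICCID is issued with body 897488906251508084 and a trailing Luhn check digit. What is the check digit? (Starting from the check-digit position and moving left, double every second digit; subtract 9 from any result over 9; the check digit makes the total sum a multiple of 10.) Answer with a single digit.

Partial digits right→left: 4 8 0 8 0 5 1 5 2 6 0 9 8 8 4 7 9 8
Double every second digit counting from the check-digit position (so the 1st, 3rd, 5th, ... of the partial from the right).
  doubled (with −9 where >9): 8 0 0 2 4 0 7 8 9 → sum 38
  kept as-is: 8 8 5 5 6 9 8 7 8 → sum 64
Total = 38 + 64 = 102.
Check digit = (10 − (102 mod 10)) mod 10 = 8.

8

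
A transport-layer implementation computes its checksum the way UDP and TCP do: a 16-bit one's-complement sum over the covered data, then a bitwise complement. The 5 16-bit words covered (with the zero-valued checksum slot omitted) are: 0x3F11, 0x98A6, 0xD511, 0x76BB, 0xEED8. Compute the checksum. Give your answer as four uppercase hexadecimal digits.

EDA1

One's-complement addition (fold any carry out of bit 15 back into bit 0):
  0x3F11 + 0x98A6 = 0x0D7B7
  0xD7B7 + 0xD511 = 0x1ACC8 → wrap carry → 0xACC9
  0xACC9 + 0x76BB = 0x12384 → wrap carry → 0x2385
  0x2385 + 0xEED8 = 0x1125D → wrap carry → 0x125E
One's-complement sum = 0x125E.
Checksum = ~0x125E & 0xFFFF = 0xEDA1.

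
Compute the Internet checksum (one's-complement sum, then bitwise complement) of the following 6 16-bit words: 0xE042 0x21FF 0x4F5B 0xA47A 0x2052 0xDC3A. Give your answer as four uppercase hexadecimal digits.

One's-complement addition (fold any carry out of bit 15 back into bit 0):
  0xE042 + 0x21FF = 0x10241 → wrap carry → 0x0242
  0x0242 + 0x4F5B = 0x0519D
  0x519D + 0xA47A = 0x0F617
  0xF617 + 0x2052 = 0x11669 → wrap carry → 0x166A
  0x166A + 0xDC3A = 0x0F2A4
One's-complement sum = 0xF2A4.
Checksum = ~0xF2A4 & 0xFFFF = 0x0D5B.

0D5B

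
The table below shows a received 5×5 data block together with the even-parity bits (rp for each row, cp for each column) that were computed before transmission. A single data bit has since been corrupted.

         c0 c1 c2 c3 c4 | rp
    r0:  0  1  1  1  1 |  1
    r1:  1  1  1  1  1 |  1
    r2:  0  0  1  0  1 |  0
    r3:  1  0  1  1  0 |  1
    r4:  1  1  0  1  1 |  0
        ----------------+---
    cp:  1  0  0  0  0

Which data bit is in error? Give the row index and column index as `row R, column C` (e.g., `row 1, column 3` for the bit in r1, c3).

row 0, column 1

Recompute each row's even parity and compare to rp:
  r0: data parity 0, sent rp 1 → mismatch
  r1: data parity 1, sent rp 1 → ok
  r2: data parity 0, sent rp 0 → ok
  r3: data parity 1, sent rp 1 → ok
  r4: data parity 0, sent rp 0 → ok
Recompute each column's even parity and compare to cp:
  c0: data parity 1, sent cp 1 → ok
  c1: data parity 1, sent cp 0 → mismatch
  c2: data parity 0, sent cp 0 → ok
  c3: data parity 0, sent cp 0 → ok
  c4: data parity 0, sent cp 0 → ok
Exactly one row (r0) and one column (c1) fail → the flipped bit is at their intersection.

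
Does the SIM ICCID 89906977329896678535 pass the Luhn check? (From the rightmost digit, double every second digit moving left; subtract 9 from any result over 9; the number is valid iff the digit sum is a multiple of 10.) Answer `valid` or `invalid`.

invalid

From the right, keep odd positions and double even positions (subtract 9 from any doubled value over 9):
  doubled (positions 2,4,...): 6 7 3 9 9 6 5 3 9 7 → sum 64
  kept (positions 1,3,...): 5 5 7 6 8 2 7 9 0 9 → sum 58
Total = 122.
122 mod 10 = 2, so the number is invalid.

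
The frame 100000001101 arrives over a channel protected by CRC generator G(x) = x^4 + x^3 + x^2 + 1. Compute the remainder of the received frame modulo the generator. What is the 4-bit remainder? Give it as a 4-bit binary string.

0000

Modulo-2 division of 100000001101 by 11101:
  pos 0: 10000 XOR 11101 = 01101
  pos 1: 11010 XOR 11101 = 00111
  pos 3: 11100 XOR 11101 = 00001
  pos 7: 11101 XOR 11101 = 00000
Remainder = 0000 (zero — the frame passes the CRC check).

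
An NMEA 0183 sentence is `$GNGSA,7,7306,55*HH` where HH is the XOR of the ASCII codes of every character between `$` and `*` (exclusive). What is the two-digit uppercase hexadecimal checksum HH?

XOR the ASCII codes of the payload characters:
  'G' = 0x47 → acc = 0x47
  'N' = 0x4E → acc = 0x09
  'G' = 0x47 → acc = 0x4E
  'S' = 0x53 → acc = 0x1D
  'A' = 0x41 → acc = 0x5C
  ',' = 0x2C → acc = 0x70
  '7' = 0x37 → acc = 0x47
  ',' = 0x2C → acc = 0x6B
  '7' = 0x37 → acc = 0x5C
  '3' = 0x33 → acc = 0x6F
  '0' = 0x30 → acc = 0x5F
  '6' = 0x36 → acc = 0x69
  ',' = 0x2C → acc = 0x45
  '5' = 0x35 → acc = 0x70
  '5' = 0x35 → acc = 0x45
Checksum = 0x45.

45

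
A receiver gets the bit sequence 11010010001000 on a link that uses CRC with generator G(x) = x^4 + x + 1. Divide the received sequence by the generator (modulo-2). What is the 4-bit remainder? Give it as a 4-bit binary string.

Modulo-2 division of 11010010001000 by 10011:
  pos 0: 11010 XOR 10011 = 01001
  pos 1: 10010 XOR 10011 = 00001
  pos 5: 11000 XOR 10011 = 01011
  pos 6: 10111 XOR 10011 = 00100
  pos 8: 10000 XOR 10011 = 00011
Remainder = 0110 (nonzero — an error is detected).

0110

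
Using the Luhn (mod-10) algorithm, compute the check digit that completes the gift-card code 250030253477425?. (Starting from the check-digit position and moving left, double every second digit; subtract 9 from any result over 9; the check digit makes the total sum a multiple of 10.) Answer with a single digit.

Partial digits right→left: 5 2 4 7 7 4 3 5 2 0 3 0 0 5 2
Double every second digit counting from the check-digit position (so the 1st, 3rd, 5th, ... of the partial from the right).
  doubled (with −9 where >9): 1 8 5 6 4 6 0 4 → sum 34
  kept as-is: 2 7 4 5 0 0 5 → sum 23
Total = 34 + 23 = 57.
Check digit = (10 − (57 mod 10)) mod 10 = 3.

3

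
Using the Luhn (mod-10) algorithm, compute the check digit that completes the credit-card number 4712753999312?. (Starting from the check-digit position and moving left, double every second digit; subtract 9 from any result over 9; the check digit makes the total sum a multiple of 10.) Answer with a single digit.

Partial digits right→left: 2 1 3 9 9 9 3 5 7 2 1 7 4
Double every second digit counting from the check-digit position (so the 1st, 3rd, 5th, ... of the partial from the right).
  doubled (with −9 where >9): 4 6 9 6 5 2 8 → sum 40
  kept as-is: 1 9 9 5 2 7 → sum 33
Total = 40 + 33 = 73.
Check digit = (10 − (73 mod 10)) mod 10 = 7.

7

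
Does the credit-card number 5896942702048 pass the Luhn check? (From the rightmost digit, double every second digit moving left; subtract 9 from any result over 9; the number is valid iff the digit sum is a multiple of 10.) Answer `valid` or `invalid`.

invalid

From the right, keep odd positions and double even positions (subtract 9 from any doubled value over 9):
  doubled (positions 2,4,...): 8 4 5 8 3 7 → sum 35
  kept (positions 1,3,...): 8 0 0 2 9 9 5 → sum 33
Total = 68.
68 mod 10 = 8, so the number is invalid.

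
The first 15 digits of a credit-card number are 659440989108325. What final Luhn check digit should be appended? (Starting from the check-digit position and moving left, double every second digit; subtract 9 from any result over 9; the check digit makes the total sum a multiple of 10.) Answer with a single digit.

Partial digits right→left: 5 2 3 8 0 1 9 8 9 0 4 4 9 5 6
Double every second digit counting from the check-digit position (so the 1st, 3rd, 5th, ... of the partial from the right).
  doubled (with −9 where >9): 1 6 0 9 9 8 9 3 → sum 45
  kept as-is: 2 8 1 8 0 4 5 → sum 28
Total = 45 + 28 = 73.
Check digit = (10 − (73 mod 10)) mod 10 = 7.

7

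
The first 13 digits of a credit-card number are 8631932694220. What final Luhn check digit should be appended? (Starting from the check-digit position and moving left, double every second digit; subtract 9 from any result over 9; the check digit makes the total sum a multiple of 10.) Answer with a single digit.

9

Partial digits right→left: 0 2 2 4 9 6 2 3 9 1 3 6 8
Double every second digit counting from the check-digit position (so the 1st, 3rd, 5th, ... of the partial from the right).
  doubled (with −9 where >9): 0 4 9 4 9 6 7 → sum 39
  kept as-is: 2 4 6 3 1 6 → sum 22
Total = 39 + 22 = 61.
Check digit = (10 − (61 mod 10)) mod 10 = 9.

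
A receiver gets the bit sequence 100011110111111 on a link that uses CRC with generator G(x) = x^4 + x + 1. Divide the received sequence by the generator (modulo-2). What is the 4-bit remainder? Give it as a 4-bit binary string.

0000

Modulo-2 division of 100011110111111 by 10011:
  pos 0: 10001 XOR 10011 = 00010
  pos 3: 10111 XOR 10011 = 00100
  pos 5: 10001 XOR 10011 = 00010
  pos 8: 10111 XOR 10011 = 00100
  pos 10: 10011 XOR 10011 = 00000
Remainder = 0000 (zero — the frame passes the CRC check).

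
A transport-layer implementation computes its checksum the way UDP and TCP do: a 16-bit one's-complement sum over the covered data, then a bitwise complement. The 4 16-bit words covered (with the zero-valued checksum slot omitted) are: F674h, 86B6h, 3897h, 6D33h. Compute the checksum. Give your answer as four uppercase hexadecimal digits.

DD09

One's-complement addition (fold any carry out of bit 15 back into bit 0):
  0xF674 + 0x86B6 = 0x17D2A → wrap carry → 0x7D2B
  0x7D2B + 0x3897 = 0x0B5C2
  0xB5C2 + 0x6D33 = 0x122F5 → wrap carry → 0x22F6
One's-complement sum = 0x22F6.
Checksum = ~0x22F6 & 0xFFFF = 0xDD09.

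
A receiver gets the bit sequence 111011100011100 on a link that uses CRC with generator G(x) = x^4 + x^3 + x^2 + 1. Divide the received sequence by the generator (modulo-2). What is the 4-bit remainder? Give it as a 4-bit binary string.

0111

Modulo-2 division of 111011100011100 by 11101:
  pos 0: 11101 XOR 11101 = 00000
  pos 5: 11000 XOR 11101 = 00101
  pos 7: 10111 XOR 11101 = 01010
  pos 8: 10101 XOR 11101 = 01000
  pos 9: 10000 XOR 11101 = 01101
  pos 10: 11010 XOR 11101 = 00111
Remainder = 0111 (nonzero — an error is detected).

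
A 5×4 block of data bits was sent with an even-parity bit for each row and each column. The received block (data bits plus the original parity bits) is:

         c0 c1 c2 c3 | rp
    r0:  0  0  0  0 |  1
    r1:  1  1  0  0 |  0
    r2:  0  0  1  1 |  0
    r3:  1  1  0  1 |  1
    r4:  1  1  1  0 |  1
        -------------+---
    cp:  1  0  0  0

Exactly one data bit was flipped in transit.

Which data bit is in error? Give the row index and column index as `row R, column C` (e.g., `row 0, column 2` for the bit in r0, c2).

Recompute each row's even parity and compare to rp:
  r0: data parity 0, sent rp 1 → mismatch
  r1: data parity 0, sent rp 0 → ok
  r2: data parity 0, sent rp 0 → ok
  r3: data parity 1, sent rp 1 → ok
  r4: data parity 1, sent rp 1 → ok
Recompute each column's even parity and compare to cp:
  c0: data parity 1, sent cp 1 → ok
  c1: data parity 1, sent cp 0 → mismatch
  c2: data parity 0, sent cp 0 → ok
  c3: data parity 0, sent cp 0 → ok
Exactly one row (r0) and one column (c1) fail → the flipped bit is at their intersection.

row 0, column 1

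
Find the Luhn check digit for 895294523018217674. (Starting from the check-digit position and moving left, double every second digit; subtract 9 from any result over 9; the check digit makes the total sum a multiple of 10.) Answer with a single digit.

Partial digits right→left: 4 7 6 7 1 2 8 1 0 3 2 5 4 9 2 5 9 8
Double every second digit counting from the check-digit position (so the 1st, 3rd, 5th, ... of the partial from the right).
  doubled (with −9 where >9): 8 3 2 7 0 4 8 4 9 → sum 45
  kept as-is: 7 7 2 1 3 5 9 5 8 → sum 47
Total = 45 + 47 = 92.
Check digit = (10 − (92 mod 10)) mod 10 = 8.

8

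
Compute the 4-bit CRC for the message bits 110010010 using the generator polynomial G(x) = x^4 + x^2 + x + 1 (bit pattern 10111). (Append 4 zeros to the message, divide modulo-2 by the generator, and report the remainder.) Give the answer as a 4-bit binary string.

0101

Append 4 zeros: 1100100100000. Divide by 10111 (XOR where the leading bit is 1):
  pos 0: 11001 XOR 10111 = 01110
  pos 1: 11100 XOR 10111 = 01011
  pos 2: 10110 XOR 10111 = 00001
  pos 6: 11000 XOR 10111 = 01111
  pos 7: 11110 XOR 10111 = 01001
  pos 8: 10010 XOR 10111 = 00101
Remainder (last 4 bits) = 0101. This is the CRC / FCS.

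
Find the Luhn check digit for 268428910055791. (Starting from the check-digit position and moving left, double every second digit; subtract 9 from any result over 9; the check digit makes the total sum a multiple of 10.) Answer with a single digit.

5

Partial digits right→left: 1 9 7 5 5 0 0 1 9 8 2 4 8 6 2
Double every second digit counting from the check-digit position (so the 1st, 3rd, 5th, ... of the partial from the right).
  doubled (with −9 where >9): 2 5 1 0 9 4 7 4 → sum 32
  kept as-is: 9 5 0 1 8 4 6 → sum 33
Total = 32 + 33 = 65.
Check digit = (10 − (65 mod 10)) mod 10 = 5.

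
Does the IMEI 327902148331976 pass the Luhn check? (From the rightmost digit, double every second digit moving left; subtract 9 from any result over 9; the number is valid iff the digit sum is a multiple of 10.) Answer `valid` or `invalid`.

invalid

From the right, keep odd positions and double even positions (subtract 9 from any doubled value over 9):
  doubled (positions 2,4,...): 5 2 6 8 4 9 4 → sum 38
  kept (positions 1,3,...): 6 9 3 8 1 0 7 3 → sum 37
Total = 75.
75 mod 10 = 5, so the number is invalid.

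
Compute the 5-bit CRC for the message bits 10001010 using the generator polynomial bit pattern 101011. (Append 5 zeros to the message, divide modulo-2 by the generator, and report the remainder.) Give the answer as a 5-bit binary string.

00010

Append 5 zeros: 1000101000000. Divide by 101011 (XOR where the leading bit is 1):
  pos 0: 100010 XOR 101011 = 001001
  pos 2: 100110 XOR 101011 = 001101
  pos 4: 110100 XOR 101011 = 011111
  pos 5: 111110 XOR 101011 = 010101
  pos 6: 101010 XOR 101011 = 000001
Remainder (last 5 bits) = 00010. This is the CRC / FCS.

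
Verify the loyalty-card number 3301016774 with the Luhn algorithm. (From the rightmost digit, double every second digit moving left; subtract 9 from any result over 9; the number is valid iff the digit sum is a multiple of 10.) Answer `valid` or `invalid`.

From the right, keep odd positions and double even positions (subtract 9 from any doubled value over 9):
  doubled (positions 2,4,...): 5 3 0 0 6 → sum 14
  kept (positions 1,3,...): 4 7 1 1 3 → sum 16
Total = 30.
30 mod 10 = 0, so the number is valid.

valid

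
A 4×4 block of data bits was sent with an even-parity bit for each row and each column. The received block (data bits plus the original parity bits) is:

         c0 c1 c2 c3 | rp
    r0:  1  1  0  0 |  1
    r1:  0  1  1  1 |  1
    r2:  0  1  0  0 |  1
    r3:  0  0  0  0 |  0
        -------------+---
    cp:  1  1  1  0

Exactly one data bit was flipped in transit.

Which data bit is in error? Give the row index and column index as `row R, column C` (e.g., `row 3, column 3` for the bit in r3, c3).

row 0, column 3

Recompute each row's even parity and compare to rp:
  r0: data parity 0, sent rp 1 → mismatch
  r1: data parity 1, sent rp 1 → ok
  r2: data parity 1, sent rp 1 → ok
  r3: data parity 0, sent rp 0 → ok
Recompute each column's even parity and compare to cp:
  c0: data parity 1, sent cp 1 → ok
  c1: data parity 1, sent cp 1 → ok
  c2: data parity 1, sent cp 1 → ok
  c3: data parity 1, sent cp 0 → mismatch
Exactly one row (r0) and one column (c3) fail → the flipped bit is at their intersection.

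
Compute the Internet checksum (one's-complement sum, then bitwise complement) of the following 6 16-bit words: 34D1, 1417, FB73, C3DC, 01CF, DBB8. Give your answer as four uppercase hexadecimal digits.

One's-complement addition (fold any carry out of bit 15 back into bit 0):
  0x34D1 + 0x1417 = 0x048E8
  0x48E8 + 0xFB73 = 0x1445B → wrap carry → 0x445C
  0x445C + 0xC3DC = 0x10838 → wrap carry → 0x0839
  0x0839 + 0x01CF = 0x00A08
  0x0A08 + 0xDBB8 = 0x0E5C0
One's-complement sum = 0xE5C0.
Checksum = ~0xE5C0 & 0xFFFF = 0x1A3F.

1A3F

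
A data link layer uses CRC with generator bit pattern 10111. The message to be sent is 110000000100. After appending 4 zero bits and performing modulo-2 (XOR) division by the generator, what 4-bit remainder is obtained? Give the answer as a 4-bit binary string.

Append 4 zeros: 1100000001000000. Divide by 10111 (XOR where the leading bit is 1):
  pos 0: 11000 XOR 10111 = 01111
  pos 1: 11110 XOR 10111 = 01001
  pos 2: 10010 XOR 10111 = 00101
  pos 4: 10100 XOR 10111 = 00011
  pos 7: 11100 XOR 10111 = 01011
  pos 8: 10110 XOR 10111 = 00001
Remainder (last 4 bits) = 1000. This is the CRC / FCS.

1000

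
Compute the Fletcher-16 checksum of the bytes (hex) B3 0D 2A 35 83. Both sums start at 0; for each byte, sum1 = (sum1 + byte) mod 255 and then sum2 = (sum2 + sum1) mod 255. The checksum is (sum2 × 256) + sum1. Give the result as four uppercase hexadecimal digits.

23A3

Running sums (mod 255):
  after byte 0 (B3): sum1=179, sum2=179
  after byte 1 (0D): sum1=192, sum2=116
  after byte 2 (2A): sum1=234, sum2=95
  after byte 3 (35): sum1=32, sum2=127
  after byte 4 (83): sum1=163, sum2=35
Checksum = sum2·256 + sum1 = 35·256 + 163 = 9123 = 0x23A3.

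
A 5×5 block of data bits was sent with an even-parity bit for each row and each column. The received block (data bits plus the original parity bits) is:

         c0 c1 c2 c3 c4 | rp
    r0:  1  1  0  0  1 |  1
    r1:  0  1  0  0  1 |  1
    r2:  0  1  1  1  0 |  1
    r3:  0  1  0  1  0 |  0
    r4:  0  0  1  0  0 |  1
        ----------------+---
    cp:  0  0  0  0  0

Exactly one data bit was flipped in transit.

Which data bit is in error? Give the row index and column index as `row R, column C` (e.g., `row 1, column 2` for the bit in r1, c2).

row 1, column 0

Recompute each row's even parity and compare to rp:
  r0: data parity 1, sent rp 1 → ok
  r1: data parity 0, sent rp 1 → mismatch
  r2: data parity 1, sent rp 1 → ok
  r3: data parity 0, sent rp 0 → ok
  r4: data parity 1, sent rp 1 → ok
Recompute each column's even parity and compare to cp:
  c0: data parity 1, sent cp 0 → mismatch
  c1: data parity 0, sent cp 0 → ok
  c2: data parity 0, sent cp 0 → ok
  c3: data parity 0, sent cp 0 → ok
  c4: data parity 0, sent cp 0 → ok
Exactly one row (r1) and one column (c0) fail → the flipped bit is at their intersection.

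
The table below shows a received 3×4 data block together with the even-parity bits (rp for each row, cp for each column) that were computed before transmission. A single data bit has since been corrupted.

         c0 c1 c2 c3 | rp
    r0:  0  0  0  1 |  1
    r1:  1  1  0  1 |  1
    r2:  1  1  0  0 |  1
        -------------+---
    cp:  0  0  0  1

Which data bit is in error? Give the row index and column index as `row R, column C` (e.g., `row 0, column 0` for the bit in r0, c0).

Recompute each row's even parity and compare to rp:
  r0: data parity 1, sent rp 1 → ok
  r1: data parity 1, sent rp 1 → ok
  r2: data parity 0, sent rp 1 → mismatch
Recompute each column's even parity and compare to cp:
  c0: data parity 0, sent cp 0 → ok
  c1: data parity 0, sent cp 0 → ok
  c2: data parity 0, sent cp 0 → ok
  c3: data parity 0, sent cp 1 → mismatch
Exactly one row (r2) and one column (c3) fail → the flipped bit is at their intersection.

row 2, column 3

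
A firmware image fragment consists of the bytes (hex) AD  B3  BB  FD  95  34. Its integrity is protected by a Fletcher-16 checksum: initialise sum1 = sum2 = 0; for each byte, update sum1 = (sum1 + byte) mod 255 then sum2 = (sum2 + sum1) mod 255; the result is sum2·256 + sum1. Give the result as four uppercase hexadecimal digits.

Running sums (mod 255):
  after byte 0 (AD): sum1=173, sum2=173
  after byte 1 (B3): sum1=97, sum2=15
  after byte 2 (BB): sum1=29, sum2=44
  after byte 3 (FD): sum1=27, sum2=71
  after byte 4 (95): sum1=176, sum2=247
  after byte 5 (34): sum1=228, sum2=220
Checksum = sum2·256 + sum1 = 220·256 + 228 = 56548 = 0xDCE4.

DCE4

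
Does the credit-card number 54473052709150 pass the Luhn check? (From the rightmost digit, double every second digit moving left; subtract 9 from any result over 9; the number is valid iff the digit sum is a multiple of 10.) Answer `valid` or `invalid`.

invalid

From the right, keep odd positions and double even positions (subtract 9 from any doubled value over 9):
  doubled (positions 2,4,...): 1 9 5 1 6 8 1 → sum 31
  kept (positions 1,3,...): 0 1 0 2 0 7 4 → sum 14
Total = 45.
45 mod 10 = 5, so the number is invalid.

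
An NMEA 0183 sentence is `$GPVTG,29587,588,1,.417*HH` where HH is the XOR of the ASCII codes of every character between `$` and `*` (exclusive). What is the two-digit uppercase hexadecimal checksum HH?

XOR the ASCII codes of the payload characters:
  'G' = 0x47 → acc = 0x47
  'P' = 0x50 → acc = 0x17
  'V' = 0x56 → acc = 0x41
  'T' = 0x54 → acc = 0x15
  'G' = 0x47 → acc = 0x52
  ',' = 0x2C → acc = 0x7E
  '2' = 0x32 → acc = 0x4C
  '9' = 0x39 → acc = 0x75
  '5' = 0x35 → acc = 0x40
  '8' = 0x38 → acc = 0x78
  '7' = 0x37 → acc = 0x4F
  ',' = 0x2C → acc = 0x63
  '5' = 0x35 → acc = 0x56
  '8' = 0x38 → acc = 0x6E
  '8' = 0x38 → acc = 0x56
  ',' = 0x2C → acc = 0x7A
  '1' = 0x31 → acc = 0x4B
  ',' = 0x2C → acc = 0x67
  '.' = 0x2E → acc = 0x49
  '4' = 0x34 → acc = 0x7D
  '1' = 0x31 → acc = 0x4C
  '7' = 0x37 → acc = 0x7B
Checksum = 0x7B.

7B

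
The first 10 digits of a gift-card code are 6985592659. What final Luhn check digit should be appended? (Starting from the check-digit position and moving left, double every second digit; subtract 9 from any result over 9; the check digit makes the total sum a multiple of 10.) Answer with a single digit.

3

Partial digits right→left: 9 5 6 2 9 5 5 8 9 6
Double every second digit counting from the check-digit position (so the 1st, 3rd, 5th, ... of the partial from the right).
  doubled (with −9 where >9): 9 3 9 1 9 → sum 31
  kept as-is: 5 2 5 8 6 → sum 26
Total = 31 + 26 = 57.
Check digit = (10 − (57 mod 10)) mod 10 = 3.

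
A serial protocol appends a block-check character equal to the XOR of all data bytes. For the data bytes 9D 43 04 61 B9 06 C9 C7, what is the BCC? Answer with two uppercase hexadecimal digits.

XOR the bytes together:
  start with 0x9D
  0x9D ⊕ 0x43 = 0xDE
  0xDE ⊕ 0x04 = 0xDA
  0xDA ⊕ 0x61 = 0xBB
  0xBB ⊕ 0xB9 = 0x02
  0x02 ⊕ 0x06 = 0x04
  0x04 ⊕ 0xC9 = 0xCD
  0xCD ⊕ 0xC7 = 0x0A

0A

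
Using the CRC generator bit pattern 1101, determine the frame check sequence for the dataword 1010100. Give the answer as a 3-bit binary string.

Append 3 zeros: 1010100000. Divide by 1101 (XOR where the leading bit is 1):
  pos 0: 1010 XOR 1101 = 0111
  pos 1: 1111 XOR 1101 = 0010
  pos 3: 1000 XOR 1101 = 0101
  pos 4: 1010 XOR 1101 = 0111
  pos 5: 1110 XOR 1101 = 0011
Remainder (last 3 bits) = 110. This is the CRC / FCS.

110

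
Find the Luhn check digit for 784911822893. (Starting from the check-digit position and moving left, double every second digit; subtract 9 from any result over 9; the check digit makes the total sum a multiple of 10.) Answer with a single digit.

Partial digits right→left: 3 9 8 2 2 8 1 1 9 4 8 7
Double every second digit counting from the check-digit position (so the 1st, 3rd, 5th, ... of the partial from the right).
  doubled (with −9 where >9): 6 7 4 2 9 7 → sum 35
  kept as-is: 9 2 8 1 4 7 → sum 31
Total = 35 + 31 = 66.
Check digit = (10 − (66 mod 10)) mod 10 = 4.

4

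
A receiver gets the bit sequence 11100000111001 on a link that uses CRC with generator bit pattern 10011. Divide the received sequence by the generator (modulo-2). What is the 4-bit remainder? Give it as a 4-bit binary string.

Modulo-2 division of 11100000111001 by 10011:
  pos 0: 11100 XOR 10011 = 01111
  pos 1: 11110 XOR 10011 = 01101
  pos 2: 11010 XOR 10011 = 01001
  pos 3: 10010 XOR 10011 = 00001
  pos 7: 11110 XOR 10011 = 01101
  pos 8: 11010 XOR 10011 = 01001
  pos 9: 10011 XOR 10011 = 00000
Remainder = 0000 (zero — the frame passes the CRC check).

0000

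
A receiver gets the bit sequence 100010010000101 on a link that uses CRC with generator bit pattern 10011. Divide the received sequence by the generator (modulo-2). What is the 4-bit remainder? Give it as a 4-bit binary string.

0000

Modulo-2 division of 100010010000101 by 10011:
  pos 0: 10001 XOR 10011 = 00010
  pos 3: 10001 XOR 10011 = 00010
  pos 6: 10000 XOR 10011 = 00011
  pos 9: 11010 XOR 10011 = 01001
  pos 10: 10011 XOR 10011 = 00000
Remainder = 0000 (zero — the frame passes the CRC check).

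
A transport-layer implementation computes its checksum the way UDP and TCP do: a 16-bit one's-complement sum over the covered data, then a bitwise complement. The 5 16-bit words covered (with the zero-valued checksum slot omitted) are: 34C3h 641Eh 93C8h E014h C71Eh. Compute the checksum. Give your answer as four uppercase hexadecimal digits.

2C22

One's-complement addition (fold any carry out of bit 15 back into bit 0):
  0x34C3 + 0x641E = 0x098E1
  0x98E1 + 0x93C8 = 0x12CA9 → wrap carry → 0x2CAA
  0x2CAA + 0xE014 = 0x10CBE → wrap carry → 0x0CBF
  0x0CBF + 0xC71E = 0x0D3DD
One's-complement sum = 0xD3DD.
Checksum = ~0xD3DD & 0xFFFF = 0x2C22.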